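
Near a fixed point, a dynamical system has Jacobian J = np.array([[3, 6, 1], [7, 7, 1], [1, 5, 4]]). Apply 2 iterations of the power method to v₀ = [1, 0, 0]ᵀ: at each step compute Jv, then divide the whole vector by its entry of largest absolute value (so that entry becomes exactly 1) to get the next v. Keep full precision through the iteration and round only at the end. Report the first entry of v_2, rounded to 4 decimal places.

0.7324

Jv0 = (3.00000, 7.00000, 1.00000); divide by 7.00000 → v1 = (0.42857, 1.00000, 0.14286)
Jv1 = (7.42857, 10.14286, 6.00000); divide by 10.14286 → v2 = (0.73239, 1.00000, 0.59155)
Requested entry of v2: 52/71 = 0.7324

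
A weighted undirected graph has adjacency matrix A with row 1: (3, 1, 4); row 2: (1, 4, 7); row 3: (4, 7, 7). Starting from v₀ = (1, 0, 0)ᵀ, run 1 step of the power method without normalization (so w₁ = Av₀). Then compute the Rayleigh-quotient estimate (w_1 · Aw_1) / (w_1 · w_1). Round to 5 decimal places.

w1 = Av₀ = (3·1 + 1·0 + 4·0; 1·1 + 4·0 + 7·0; 4·1 + 7·0 + 7·0) = (3, 1, 4)
Aw1 = (26, 35, 47)
w1·Aw1 = 3·26 + 1·35 + 4·47 = 301; w1·w1 = 3·3 + 1·1 + 4·4 = 26
λ ≈ 301/26 = 11.57692

11.57692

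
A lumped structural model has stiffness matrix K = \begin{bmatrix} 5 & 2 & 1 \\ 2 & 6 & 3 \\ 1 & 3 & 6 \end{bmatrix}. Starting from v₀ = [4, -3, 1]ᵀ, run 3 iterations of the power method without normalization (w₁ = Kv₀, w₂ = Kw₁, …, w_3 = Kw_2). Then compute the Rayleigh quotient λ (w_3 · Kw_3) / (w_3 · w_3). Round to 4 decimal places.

λ ≈ 6.3462

w1 = Kv₀ = (5·4 + 2·(-3) + 1·1; 2·4 + 6·(-3) + 3·1; 1·4 + 3·(-3) + 6·1) = (15, -7, 1)
w2 = Kw1 = (5·15 + 2·(-7) + 1·1; 2·15 + 6·(-7) + 3·1; 1·15 + 3·(-7) + 6·1) = (62, -9, 0)
w3 = Kw2 = (292, 70, 35)
Kw3 = (1635, 1109, 712)
w3·Kw3 = 292·1635 + 70·1109 + 35·712 = 579970; w3·w3 = 292·292 + 70·70 + 35·35 = 91389
λ ≈ 579970/91389 = 6.3462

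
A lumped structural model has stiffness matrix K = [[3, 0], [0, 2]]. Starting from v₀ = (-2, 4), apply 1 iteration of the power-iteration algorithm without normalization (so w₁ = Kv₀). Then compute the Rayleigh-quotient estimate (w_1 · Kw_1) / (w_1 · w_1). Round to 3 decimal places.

w1 = Kv₀ = (-6, 8)
Kw1 = (-18, 16)
w1·Kw1 = (-6)·(-18) + 8·16 = 236; w1·w1 = (-6)·(-6) + 8·8 = 100
λ ≈ 236/100 = 2.360

2.360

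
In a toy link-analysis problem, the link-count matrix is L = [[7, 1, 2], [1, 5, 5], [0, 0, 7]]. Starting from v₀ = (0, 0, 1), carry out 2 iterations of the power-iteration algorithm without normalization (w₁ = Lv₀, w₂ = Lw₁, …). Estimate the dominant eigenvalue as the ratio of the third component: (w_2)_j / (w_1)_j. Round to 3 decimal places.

7.000

w1 = Lv₀ = (7·0 + 1·0 + 2·1; 1·0 + 5·0 + 5·1; 0·0 + 0·0 + 7·1) = (2, 5, 7)
w2 = Lw1 = (7·2 + 1·5 + 2·7; 1·2 + 5·5 + 5·7; 0·2 + 0·5 + 7·7) = (33, 62, 49)
Ratio at component: 49 / 7 = 7.000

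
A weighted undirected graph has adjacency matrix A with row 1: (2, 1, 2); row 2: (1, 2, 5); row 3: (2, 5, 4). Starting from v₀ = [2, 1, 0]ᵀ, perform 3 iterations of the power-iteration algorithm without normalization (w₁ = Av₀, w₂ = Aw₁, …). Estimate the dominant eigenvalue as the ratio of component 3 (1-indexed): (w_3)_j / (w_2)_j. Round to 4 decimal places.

w1 = Av₀ = (5, 4, 9)
w2 = Aw1 = (32, 58, 66)
w3 = Aw2 = (254, 478, 618)
Ratio at component: 618 / 66 = 9.3636

λ ≈ 9.3636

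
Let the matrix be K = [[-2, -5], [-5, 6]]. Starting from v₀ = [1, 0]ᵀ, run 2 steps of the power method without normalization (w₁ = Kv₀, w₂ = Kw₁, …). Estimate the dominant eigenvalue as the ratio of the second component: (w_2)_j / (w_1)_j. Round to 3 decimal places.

w1 = Kv₀ = (-2, -5)
w2 = Kw1 = (29, -20)
Ratio at component: -20 / -5 = 4.000

4.000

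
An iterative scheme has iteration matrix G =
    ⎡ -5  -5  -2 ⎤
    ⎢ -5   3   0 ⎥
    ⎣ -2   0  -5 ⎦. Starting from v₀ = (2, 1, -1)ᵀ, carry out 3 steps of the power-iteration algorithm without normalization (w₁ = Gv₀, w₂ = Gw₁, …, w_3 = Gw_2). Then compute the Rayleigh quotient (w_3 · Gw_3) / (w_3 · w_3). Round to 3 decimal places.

w1 = Gv₀ = ((-5)·2 + (-5)·1 + (-2)·(-1); (-5)·2 + 3·1 + 0·(-1); (-2)·2 + 0·1 + (-5)·(-1)) = (-13, -7, 1)
w2 = Gw1 = ((-5)·(-13) + (-5)·(-7) + (-2)·1; (-5)·(-13) + 3·(-7) + 0·1; (-2)·(-13) + 0·(-7) + (-5)·1) = (98, 44, 21)
w3 = Gw2 = (-752, -358, -301)
Gw3 = (6152, 2686, 3009)
w3·Gw3 = (-752)·6152 + (-358)·2686 + (-301)·3009 = -6493601; w3·w3 = (-752)·(-752) + (-358)·(-358) + (-301)·(-301) = 784269
λ ≈ -6493601/784269 = -8.280

λ ≈ -8.280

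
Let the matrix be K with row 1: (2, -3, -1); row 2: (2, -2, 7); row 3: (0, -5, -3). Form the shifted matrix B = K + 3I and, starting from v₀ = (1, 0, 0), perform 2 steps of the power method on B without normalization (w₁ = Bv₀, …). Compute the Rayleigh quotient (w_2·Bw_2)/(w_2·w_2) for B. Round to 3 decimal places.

2.762

B = K + 3I has rows (5, -3, -1); (2, 1, 7); (0, -5, 0)
w1 = Bv₀ = (5·1 + (-3)·0 + (-1)·0; 2·1 + 1·0 + 7·0; 0·1 + (-5)·0 + 0·0) = (5, 2, 0)
w2 = Bw1 = (5·5 + (-3)·2 + (-1)·0; 2·5 + 1·2 + 7·0; 0·5 + (-5)·2 + 0·0) = (19, 12, -10)
Bw2 = (69, -20, -60)
w2·Bw2 = 1671; w2·w2 = 605; μ ≈ 1671/605 = 2.762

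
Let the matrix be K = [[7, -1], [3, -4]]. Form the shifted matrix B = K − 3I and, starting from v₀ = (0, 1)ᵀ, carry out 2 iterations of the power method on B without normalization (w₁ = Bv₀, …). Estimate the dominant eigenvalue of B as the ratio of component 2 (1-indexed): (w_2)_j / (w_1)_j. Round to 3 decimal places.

μ ≈ -6.571

B = K − 3I has rows (4, -1); (3, -7)
w1 = Bv₀ = (4·0 + (-1)·1; 3·0 + (-7)·1) = (-1, -7)
w2 = Bw1 = (4·(-1) + (-1)·(-7); 3·(-1) + (-7)·(-7)) = (3, 46)
Ratio: 46/-7 = -6.571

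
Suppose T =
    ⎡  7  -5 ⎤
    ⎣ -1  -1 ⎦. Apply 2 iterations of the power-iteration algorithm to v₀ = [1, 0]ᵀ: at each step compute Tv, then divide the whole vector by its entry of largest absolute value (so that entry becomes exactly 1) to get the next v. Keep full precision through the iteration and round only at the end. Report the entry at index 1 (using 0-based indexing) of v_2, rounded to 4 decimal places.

Tv0 = (7.00000, -1.00000); divide by 7.00000 → v1 = (1.00000, -0.14286)
Tv1 = (7.71429, -0.85714); divide by 7.71429 → v2 = (1.00000, -0.11111)
Requested entry of v2: -6/54 = -0.1111

-0.1111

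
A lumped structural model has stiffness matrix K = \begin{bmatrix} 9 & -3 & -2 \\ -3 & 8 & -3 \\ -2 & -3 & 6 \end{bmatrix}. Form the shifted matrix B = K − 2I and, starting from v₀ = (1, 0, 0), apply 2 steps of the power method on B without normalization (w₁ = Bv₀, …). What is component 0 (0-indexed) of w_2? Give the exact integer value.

62

B = K − 2I has rows (7, -3, -2); (-3, 6, -3); (-2, -3, 4)
w1 = Bv₀ = (7·1 + (-3)·0 + (-2)·0; (-3)·1 + 6·0 + (-3)·0; (-2)·1 + (-3)·0 + 4·0) = (7, -3, -2)
w2 = Bw1 = (7·7 + (-3)·(-3) + (-2)·(-2); (-3)·7 + 6·(-3) + (-3)·(-2); (-2)·7 + (-3)·(-3) + 4·(-2)) = (62, -33, -13)
Requested component of w2: 62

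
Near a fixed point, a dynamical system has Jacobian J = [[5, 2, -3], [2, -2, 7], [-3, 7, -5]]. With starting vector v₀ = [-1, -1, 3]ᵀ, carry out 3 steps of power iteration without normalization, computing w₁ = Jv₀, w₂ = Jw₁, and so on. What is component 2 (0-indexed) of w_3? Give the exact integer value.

w1 = Jv₀ = (5·(-1) + 2·(-1) + (-3)·3; 2·(-1) + (-2)·(-1) + 7·3; (-3)·(-1) + 7·(-1) + (-5)·3) = (-16, 21, -19)
w2 = Jw1 = (5·(-16) + 2·21 + (-3)·(-19); 2·(-16) + (-2)·21 + 7·(-19); (-3)·(-16) + 7·21 + (-5)·(-19)) = (19, -207, 290)
w3 = Jw2 = (-1189, 2482, -2956)
The requested component of w3 is -2956.

-2956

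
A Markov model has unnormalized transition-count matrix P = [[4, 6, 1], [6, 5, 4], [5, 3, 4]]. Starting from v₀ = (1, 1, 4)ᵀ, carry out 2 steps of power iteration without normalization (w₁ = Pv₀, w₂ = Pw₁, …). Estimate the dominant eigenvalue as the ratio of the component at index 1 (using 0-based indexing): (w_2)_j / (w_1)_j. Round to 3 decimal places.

w1 = Pv₀ = (4·1 + 6·1 + 1·4; 6·1 + 5·1 + 4·4; 5·1 + 3·1 + 4·4) = (14, 27, 24)
w2 = Pw1 = (4·14 + 6·27 + 1·24; 6·14 + 5·27 + 4·24; 5·14 + 3·27 + 4·24) = (242, 315, 247)
Ratio at component: 315 / 27 = 11.667

λ ≈ 11.667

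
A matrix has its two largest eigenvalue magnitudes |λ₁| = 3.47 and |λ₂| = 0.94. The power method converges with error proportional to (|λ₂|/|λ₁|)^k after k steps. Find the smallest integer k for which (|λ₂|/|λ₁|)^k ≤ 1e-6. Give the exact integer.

|λ₂/λ₁| = 0.94/3.47 = 0.27089
Need k ≥ ln(1e-6) / ln(0.27089) = -13.8155 / -1.3060 ≈ 10.578
Smallest integer k satisfying the bound: 11

11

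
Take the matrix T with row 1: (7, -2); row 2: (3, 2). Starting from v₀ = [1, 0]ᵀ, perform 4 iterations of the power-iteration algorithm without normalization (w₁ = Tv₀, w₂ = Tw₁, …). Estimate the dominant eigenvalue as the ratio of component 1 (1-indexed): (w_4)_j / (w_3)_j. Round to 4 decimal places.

w1 = Tv₀ = (7·1 + (-2)·0; 3·1 + 2·0) = (7, 3)
w2 = Tw1 = (7·7 + (-2)·3; 3·7 + 2·3) = (43, 27)
w3 = Tw2 = (247, 183)
w4 = Tw3 = (1363, 1107)
Ratio at component: 1363 / 247 = 5.5182

λ ≈ 5.5182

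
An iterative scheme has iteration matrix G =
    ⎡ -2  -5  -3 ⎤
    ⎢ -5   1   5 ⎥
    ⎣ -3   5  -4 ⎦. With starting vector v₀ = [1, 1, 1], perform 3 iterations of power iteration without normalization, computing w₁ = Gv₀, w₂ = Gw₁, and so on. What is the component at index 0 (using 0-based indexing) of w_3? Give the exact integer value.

-376

w1 = Gv₀ = (-10, 1, -2)
w2 = Gw1 = (21, 41, 43)
w3 = Gw2 = (-376, 151, -30)
The requested component of w3 is -376.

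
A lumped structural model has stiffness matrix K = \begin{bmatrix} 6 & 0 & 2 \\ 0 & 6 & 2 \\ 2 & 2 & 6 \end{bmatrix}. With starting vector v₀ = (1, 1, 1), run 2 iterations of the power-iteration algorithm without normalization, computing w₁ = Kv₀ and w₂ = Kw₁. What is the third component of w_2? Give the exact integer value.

w1 = Kv₀ = (8, 8, 10)
w2 = Kw1 = (68, 68, 92)
The requested component of w2 is 92.

92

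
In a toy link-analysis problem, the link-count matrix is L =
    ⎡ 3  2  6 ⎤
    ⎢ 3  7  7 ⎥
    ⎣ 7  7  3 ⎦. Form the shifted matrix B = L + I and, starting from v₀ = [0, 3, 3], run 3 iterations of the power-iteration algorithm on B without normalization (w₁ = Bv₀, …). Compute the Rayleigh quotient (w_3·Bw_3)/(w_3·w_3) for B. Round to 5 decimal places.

B = L + I has rows (4, 2, 6); (3, 8, 7); (7, 7, 4)
w1 = Bv₀ = (24, 45, 33)
w2 = Bw1 = (384, 663, 615)
w3 = Bw2 = (6552, 10761, 9789)
Bw3 = (106464, 174267, 160347)
w3·Bw3 = 4142476098; w3·w3 = 254552346; μ ≈ 4142476098/254552346 = 16.27357

μ ≈ 16.27357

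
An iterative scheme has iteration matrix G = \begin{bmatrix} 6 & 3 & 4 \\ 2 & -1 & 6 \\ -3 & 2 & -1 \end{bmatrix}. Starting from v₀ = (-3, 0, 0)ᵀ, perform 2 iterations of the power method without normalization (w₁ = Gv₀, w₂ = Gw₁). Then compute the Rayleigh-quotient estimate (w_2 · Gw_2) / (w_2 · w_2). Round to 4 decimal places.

4.0452

w1 = Gv₀ = (6·(-3) + 3·0 + 4·0; 2·(-3) + (-1)·0 + 6·0; (-3)·(-3) + 2·0 + (-1)·0) = (-18, -6, 9)
w2 = Gw1 = (6·(-18) + 3·(-6) + 4·9; 2·(-18) + (-1)·(-6) + 6·9; (-3)·(-18) + 2·(-6) + (-1)·9) = (-90, 24, 33)
Gw2 = (-336, -6, 285)
w2·Gw2 = (-90)·(-336) + 24·(-6) + 33·285 = 39501; w2·w2 = (-90)·(-90) + 24·24 + 33·33 = 9765
λ ≈ 39501/9765 = 4.0452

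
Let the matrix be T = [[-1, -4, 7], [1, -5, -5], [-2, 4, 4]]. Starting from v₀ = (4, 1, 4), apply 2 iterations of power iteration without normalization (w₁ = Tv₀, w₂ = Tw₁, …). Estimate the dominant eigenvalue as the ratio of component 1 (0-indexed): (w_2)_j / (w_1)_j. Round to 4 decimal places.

w1 = Tv₀ = ((-1)·4 + (-4)·1 + 7·4; 1·4 + (-5)·1 + (-5)·4; (-2)·4 + 4·1 + 4·4) = (20, -21, 12)
w2 = Tw1 = ((-1)·20 + (-4)·(-21) + 7·12; 1·20 + (-5)·(-21) + (-5)·12; (-2)·20 + 4·(-21) + 4·12) = (148, 65, -76)
Ratio at component: 65 / -21 = -3.0952

λ ≈ -3.0952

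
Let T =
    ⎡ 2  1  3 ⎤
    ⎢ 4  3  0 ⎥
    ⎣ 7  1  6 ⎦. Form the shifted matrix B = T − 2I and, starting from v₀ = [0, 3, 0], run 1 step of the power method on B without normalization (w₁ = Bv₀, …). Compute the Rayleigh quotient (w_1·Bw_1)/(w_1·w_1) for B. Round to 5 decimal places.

μ ≈ 7.00000

B = T − 2I has rows (0, 1, 3); (4, 1, 0); (7, 1, 4)
w1 = Bv₀ = (3, 3, 3)
Bw1 = (12, 15, 36)
w1·Bw1 = 189; w1·w1 = 27; μ ≈ 189/27 = 7.00000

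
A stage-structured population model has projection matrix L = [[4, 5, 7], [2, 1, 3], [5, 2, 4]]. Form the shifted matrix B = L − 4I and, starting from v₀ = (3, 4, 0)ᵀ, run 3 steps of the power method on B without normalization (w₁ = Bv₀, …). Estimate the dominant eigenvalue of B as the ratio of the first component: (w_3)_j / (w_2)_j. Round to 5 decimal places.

B = L − 4I has rows (0, 5, 7); (2, -3, 3); (5, 2, 0)
w1 = Bv₀ = (20, -6, 23)
w2 = Bw1 = (131, 127, 88)
w3 = Bw2 = (1251, 145, 909)
Ratio: 1251/131 = 9.54962

μ ≈ 9.54962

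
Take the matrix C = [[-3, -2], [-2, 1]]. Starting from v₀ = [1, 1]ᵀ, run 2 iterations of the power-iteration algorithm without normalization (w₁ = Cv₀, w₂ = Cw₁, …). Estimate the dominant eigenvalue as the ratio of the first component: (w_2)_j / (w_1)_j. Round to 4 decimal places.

w1 = Cv₀ = (-5, -1)
w2 = Cw1 = (17, 9)
Ratio at component: 17 / -5 = -3.4000

-3.4000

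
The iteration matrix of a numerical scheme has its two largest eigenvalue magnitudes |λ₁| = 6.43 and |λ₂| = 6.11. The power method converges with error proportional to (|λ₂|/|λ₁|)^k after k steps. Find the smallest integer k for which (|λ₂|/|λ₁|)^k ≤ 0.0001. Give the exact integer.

|λ₂/λ₁| = 6.11/6.43 = 0.95023
Need k ≥ ln(0.0001) / ln(0.95023) = -9.2103 / -0.0510 ≈ 180.426
Smallest integer k satisfying the bound: 181

181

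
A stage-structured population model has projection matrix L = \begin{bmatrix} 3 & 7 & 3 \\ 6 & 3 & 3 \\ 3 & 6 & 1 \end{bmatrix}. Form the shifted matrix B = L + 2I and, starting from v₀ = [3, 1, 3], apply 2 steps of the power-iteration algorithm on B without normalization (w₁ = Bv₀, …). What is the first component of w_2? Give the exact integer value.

B = L + 2I has rows (5, 7, 3); (6, 5, 3); (3, 6, 3)
w1 = Bv₀ = (5·3 + 7·1 + 3·3; 6·3 + 5·1 + 3·3; 3·3 + 6·1 + 3·3) = (31, 32, 24)
w2 = Bw1 = (5·31 + 7·32 + 3·24; 6·31 + 5·32 + 3·24; 3·31 + 6·32 + 3·24) = (451, 418, 357)
Requested component of w2: 451

451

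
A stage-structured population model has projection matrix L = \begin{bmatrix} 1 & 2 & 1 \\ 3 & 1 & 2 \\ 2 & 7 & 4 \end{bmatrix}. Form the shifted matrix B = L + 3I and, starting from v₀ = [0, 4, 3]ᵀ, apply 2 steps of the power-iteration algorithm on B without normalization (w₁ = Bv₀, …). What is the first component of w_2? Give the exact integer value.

137

B = L + 3I has rows (4, 2, 1); (3, 4, 2); (2, 7, 7)
w1 = Bv₀ = (11, 22, 49)
w2 = Bw1 = (137, 219, 519)
Requested component of w2: 137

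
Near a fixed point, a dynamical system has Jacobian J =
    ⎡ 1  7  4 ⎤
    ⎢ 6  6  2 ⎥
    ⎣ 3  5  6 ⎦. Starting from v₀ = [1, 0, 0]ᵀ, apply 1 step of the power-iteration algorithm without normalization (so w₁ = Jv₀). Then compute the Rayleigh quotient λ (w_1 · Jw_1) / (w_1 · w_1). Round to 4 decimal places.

w1 = Jv₀ = (1·1 + 7·0 + 4·0; 6·1 + 6·0 + 2·0; 3·1 + 5·0 + 6·0) = (1, 6, 3)
Jw1 = (55, 48, 51)
w1·Jw1 = 1·55 + 6·48 + 3·51 = 496; w1·w1 = 1·1 + 6·6 + 3·3 = 46
λ ≈ 496/46 = 10.7826

10.7826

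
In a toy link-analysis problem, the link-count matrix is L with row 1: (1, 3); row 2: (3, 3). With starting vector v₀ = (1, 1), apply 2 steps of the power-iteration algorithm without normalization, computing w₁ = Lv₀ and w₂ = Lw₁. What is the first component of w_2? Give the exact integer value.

w1 = Lv₀ = (4, 6)
w2 = Lw1 = (22, 30)
The requested component of w2 is 22.

22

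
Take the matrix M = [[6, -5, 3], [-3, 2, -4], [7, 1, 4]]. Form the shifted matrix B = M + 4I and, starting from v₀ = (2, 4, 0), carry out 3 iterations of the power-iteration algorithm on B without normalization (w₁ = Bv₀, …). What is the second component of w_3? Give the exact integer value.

B = M + 4I has rows (10, -5, 3); (-3, 6, -4); (7, 1, 8)
w1 = Bv₀ = (0, 18, 18)
w2 = Bw1 = (-36, 36, 162)
w3 = Bw2 = (-54, -324, 1080)
Requested component of w3: -324

-324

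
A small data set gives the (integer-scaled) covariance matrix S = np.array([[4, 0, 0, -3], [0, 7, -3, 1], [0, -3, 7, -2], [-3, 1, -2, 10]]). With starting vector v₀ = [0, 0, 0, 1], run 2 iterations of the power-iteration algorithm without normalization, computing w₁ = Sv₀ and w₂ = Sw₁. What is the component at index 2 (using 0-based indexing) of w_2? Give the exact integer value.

-37

w1 = Sv₀ = (4·0 + 0·0 + 0·0 + (-3)·1; 0·0 + 7·0 + (-3)·0 + 1·1; 0·0 + (-3)·0 + 7·0 + (-2)·1; (-3)·0 + 1·0 + (-2)·0 + 10·1) = (-3, 1, -2, 10)
w2 = Sw1 = (4·(-3) + 0·1 + 0·(-2) + (-3)·10; 0·(-3) + 7·1 + (-3)·(-2) + 1·10; 0·(-3) + (-3)·1 + 7·(-2) + (-2)·10; (-3)·(-3) + 1·1 + (-2)·(-2) + 10·10) = (-42, 23, -37, 114)
The requested component of w2 is -37.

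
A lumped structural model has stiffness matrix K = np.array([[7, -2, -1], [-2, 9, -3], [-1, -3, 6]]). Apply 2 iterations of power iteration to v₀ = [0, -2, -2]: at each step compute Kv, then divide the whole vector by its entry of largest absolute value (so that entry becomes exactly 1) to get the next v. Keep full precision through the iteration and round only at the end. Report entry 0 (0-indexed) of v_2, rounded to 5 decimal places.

Kv0 = (6.000000, -12.000000, -6.000000); divide by -12.000000 → v1 = (-0.500000, 1.000000, 0.500000)
Kv1 = (-6.000000, 8.500000, 0.500000); divide by 8.500000 → v2 = (-0.705882, 1.000000, 0.058824)
Requested entry of v2: 72/-102 = -0.70588

-0.70588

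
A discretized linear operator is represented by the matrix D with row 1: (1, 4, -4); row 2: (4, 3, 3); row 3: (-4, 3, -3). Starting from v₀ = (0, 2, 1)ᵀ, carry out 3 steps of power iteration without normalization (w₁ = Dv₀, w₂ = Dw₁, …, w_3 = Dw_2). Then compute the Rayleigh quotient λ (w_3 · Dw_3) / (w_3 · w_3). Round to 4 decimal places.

λ ≈ 5.9595

w1 = Dv₀ = (4, 9, 3)
w2 = Dw1 = (28, 52, 2)
w3 = Dw2 = (228, 274, 38)
Dw3 = (1172, 1848, -204)
w3·Dw3 = 228·1172 + 274·1848 + 38·(-204) = 765816; w3·w3 = 228·228 + 274·274 + 38·38 = 128504
λ ≈ 765816/128504 = 5.9595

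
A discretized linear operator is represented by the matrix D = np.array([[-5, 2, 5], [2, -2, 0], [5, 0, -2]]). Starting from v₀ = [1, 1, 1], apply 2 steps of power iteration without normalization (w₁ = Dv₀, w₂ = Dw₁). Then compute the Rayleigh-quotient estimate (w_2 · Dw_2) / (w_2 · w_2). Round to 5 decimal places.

w1 = Dv₀ = ((-5)·1 + 2·1 + 5·1; 2·1 + (-2)·1 + 0·1; 5·1 + 0·1 + (-2)·1) = (2, 0, 3)
w2 = Dw1 = ((-5)·2 + 2·0 + 5·3; 2·2 + (-2)·0 + 0·3; 5·2 + 0·0 + (-2)·3) = (5, 4, 4)
Dw2 = (3, 2, 17)
w2·Dw2 = 5·3 + 4·2 + 4·17 = 91; w2·w2 = 5·5 + 4·4 + 4·4 = 57
λ ≈ 91/57 = 1.59649

λ ≈ 1.59649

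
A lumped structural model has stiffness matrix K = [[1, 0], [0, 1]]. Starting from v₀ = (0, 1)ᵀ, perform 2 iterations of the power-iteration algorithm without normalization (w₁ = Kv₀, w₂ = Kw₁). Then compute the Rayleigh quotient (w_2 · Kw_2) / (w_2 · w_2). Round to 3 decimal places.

λ ≈ 1.000

w1 = Kv₀ = (0, 1)
w2 = Kw1 = (0, 1)
Kw2 = (0, 1)
w2·Kw2 = 0·0 + 1·1 = 1; w2·w2 = 0·0 + 1·1 = 1
λ ≈ 1/1 = 1.000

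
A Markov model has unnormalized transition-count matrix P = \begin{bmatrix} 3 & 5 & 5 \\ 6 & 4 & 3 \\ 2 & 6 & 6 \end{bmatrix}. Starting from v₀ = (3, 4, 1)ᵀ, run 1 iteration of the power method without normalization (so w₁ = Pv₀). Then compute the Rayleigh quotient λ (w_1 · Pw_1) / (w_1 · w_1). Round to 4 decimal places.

w1 = Pv₀ = (3·3 + 5·4 + 5·1; 6·3 + 4·4 + 3·1; 2·3 + 6·4 + 6·1) = (34, 37, 36)
Pw1 = (467, 460, 506)
w1·Pw1 = 34·467 + 37·460 + 36·506 = 51114; w1·w1 = 34·34 + 37·37 + 36·36 = 3821
λ ≈ 51114/3821 = 13.3771

λ ≈ 13.3771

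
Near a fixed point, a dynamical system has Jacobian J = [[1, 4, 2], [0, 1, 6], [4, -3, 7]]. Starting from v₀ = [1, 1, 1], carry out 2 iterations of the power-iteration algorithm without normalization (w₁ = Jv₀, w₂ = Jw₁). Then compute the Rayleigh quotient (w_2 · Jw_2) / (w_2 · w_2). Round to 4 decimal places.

w1 = Jv₀ = (1·1 + 4·1 + 2·1; 0·1 + 1·1 + 6·1; 4·1 + (-3)·1 + 7·1) = (7, 7, 8)
w2 = Jw1 = (1·7 + 4·7 + 2·8; 0·7 + 1·7 + 6·8; 4·7 + (-3)·7 + 7·8) = (51, 55, 63)
Jw2 = (397, 433, 480)
w2·Jw2 = 51·397 + 55·433 + 63·480 = 74302; w2·w2 = 51·51 + 55·55 + 63·63 = 9595
λ ≈ 74302/9595 = 7.7438

7.7438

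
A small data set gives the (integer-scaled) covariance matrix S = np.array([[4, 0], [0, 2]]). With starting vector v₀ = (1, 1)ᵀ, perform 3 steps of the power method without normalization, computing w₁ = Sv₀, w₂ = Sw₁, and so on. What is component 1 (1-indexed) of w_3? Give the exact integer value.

64

w1 = Sv₀ = (4, 2)
w2 = Sw1 = (16, 4)
w3 = Sw2 = (64, 8)
The requested component of w3 is 64.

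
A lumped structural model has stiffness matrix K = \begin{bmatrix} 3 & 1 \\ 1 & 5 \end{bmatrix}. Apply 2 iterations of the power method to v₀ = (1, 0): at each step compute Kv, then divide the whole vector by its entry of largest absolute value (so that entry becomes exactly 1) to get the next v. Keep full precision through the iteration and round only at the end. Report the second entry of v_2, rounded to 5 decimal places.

Kv0 = (3.000000, 1.000000); divide by 3.000000 → v1 = (1.000000, 0.333333)
Kv1 = (3.333333, 2.666667); divide by 3.333333 → v2 = (1.000000, 0.800000)
Requested entry of v2: 8/10 = 0.80000

0.80000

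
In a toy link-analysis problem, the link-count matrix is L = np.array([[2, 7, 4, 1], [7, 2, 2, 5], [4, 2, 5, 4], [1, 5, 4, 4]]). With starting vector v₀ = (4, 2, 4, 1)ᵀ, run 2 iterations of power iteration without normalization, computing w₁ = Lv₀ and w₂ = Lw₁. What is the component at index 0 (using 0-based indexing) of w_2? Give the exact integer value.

603

w1 = Lv₀ = (39, 45, 44, 34)
w2 = Lw1 = (603, 621, 602, 576)
The requested component of w2 is 603.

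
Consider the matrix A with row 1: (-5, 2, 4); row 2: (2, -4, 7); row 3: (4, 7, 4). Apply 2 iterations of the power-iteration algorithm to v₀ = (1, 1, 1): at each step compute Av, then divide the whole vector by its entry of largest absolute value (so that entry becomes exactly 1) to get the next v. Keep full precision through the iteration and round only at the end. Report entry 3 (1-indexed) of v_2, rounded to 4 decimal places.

1.0000

Av0 = (1.00000, 5.00000, 15.00000); divide by 15.00000 → v1 = (0.06667, 0.33333, 1.00000)
Av1 = (4.33333, 5.80000, 6.60000); divide by 6.60000 → v2 = (0.65657, 0.87879, 1.00000)
Requested entry of v2: 99/99 = 1.0000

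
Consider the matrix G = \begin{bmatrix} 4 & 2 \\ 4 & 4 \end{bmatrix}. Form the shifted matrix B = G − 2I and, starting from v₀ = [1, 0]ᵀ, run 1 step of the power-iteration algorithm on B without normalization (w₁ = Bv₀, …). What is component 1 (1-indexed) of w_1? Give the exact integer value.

2

B = G − 2I has rows (2, 2); (4, 2)
w1 = Bv₀ = (2·1 + 2·0; 4·1 + 2·0) = (2, 4)
Requested component of w1: 2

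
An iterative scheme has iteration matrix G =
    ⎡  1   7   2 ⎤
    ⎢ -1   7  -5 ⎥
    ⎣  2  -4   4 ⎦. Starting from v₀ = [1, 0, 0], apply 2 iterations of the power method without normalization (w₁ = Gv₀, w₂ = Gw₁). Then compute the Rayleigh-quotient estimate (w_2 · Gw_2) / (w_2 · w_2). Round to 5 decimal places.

λ ≈ 10.35878

w1 = Gv₀ = (1, -1, 2)
w2 = Gw1 = (-2, -18, 14)
Gw2 = (-100, -194, 124)
w2·Gw2 = (-2)·(-100) + (-18)·(-194) + 14·124 = 5428; w2·w2 = (-2)·(-2) + (-18)·(-18) + 14·14 = 524
λ ≈ 5428/524 = 10.35878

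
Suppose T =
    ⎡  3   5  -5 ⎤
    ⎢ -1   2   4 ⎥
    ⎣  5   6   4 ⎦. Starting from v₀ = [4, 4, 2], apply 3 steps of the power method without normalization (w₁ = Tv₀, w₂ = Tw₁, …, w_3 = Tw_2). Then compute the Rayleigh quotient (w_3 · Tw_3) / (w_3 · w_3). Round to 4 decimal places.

6.2072

w1 = Tv₀ = (22, 12, 52)
w2 = Tw1 = (-134, 210, 390)
w3 = Tw2 = (-1302, 2114, 2150)
Tw3 = (-4086, 14130, 14774)
w3·Tw3 = (-1302)·(-4086) + 2114·14130 + 2150·14774 = 66954892; w3·w3 = (-1302)·(-1302) + 2114·2114 + 2150·2150 = 10786700
λ ≈ 66954892/10786700 = 6.2072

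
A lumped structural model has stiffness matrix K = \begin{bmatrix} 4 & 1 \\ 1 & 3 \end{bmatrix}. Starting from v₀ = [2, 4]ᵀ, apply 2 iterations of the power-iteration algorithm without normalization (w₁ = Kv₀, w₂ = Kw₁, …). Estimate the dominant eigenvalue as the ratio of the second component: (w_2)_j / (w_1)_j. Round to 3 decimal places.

3.857

w1 = Kv₀ = (12, 14)
w2 = Kw1 = (62, 54)
Ratio at component: 54 / 14 = 3.857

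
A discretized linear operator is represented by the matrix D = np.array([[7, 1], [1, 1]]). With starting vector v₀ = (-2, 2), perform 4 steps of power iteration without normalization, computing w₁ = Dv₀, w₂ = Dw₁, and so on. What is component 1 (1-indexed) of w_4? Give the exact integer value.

w1 = Dv₀ = (-12, 0)
w2 = Dw1 = (-84, -12)
w3 = Dw2 = (-600, -96)
w4 = Dw3 = (-4296, -696)
The requested component of w4 is -4296.

-4296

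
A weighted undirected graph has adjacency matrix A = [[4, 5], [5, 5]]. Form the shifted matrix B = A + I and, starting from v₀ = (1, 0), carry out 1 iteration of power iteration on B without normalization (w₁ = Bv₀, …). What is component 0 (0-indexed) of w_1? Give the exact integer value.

5

B = A + I has rows (5, 5); (5, 6)
w1 = Bv₀ = (5·1 + 5·0; 5·1 + 6·0) = (5, 5)
Requested component of w1: 5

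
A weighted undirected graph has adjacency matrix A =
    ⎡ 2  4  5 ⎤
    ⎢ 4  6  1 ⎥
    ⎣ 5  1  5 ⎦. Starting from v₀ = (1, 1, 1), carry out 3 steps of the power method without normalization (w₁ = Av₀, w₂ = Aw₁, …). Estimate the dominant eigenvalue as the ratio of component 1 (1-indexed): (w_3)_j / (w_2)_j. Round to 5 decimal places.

w1 = Av₀ = (11, 11, 11)
w2 = Aw1 = (121, 121, 121)
w3 = Aw2 = (1331, 1331, 1331)
Ratio at component: 1331 / 121 = 11.00000

λ ≈ 11.00000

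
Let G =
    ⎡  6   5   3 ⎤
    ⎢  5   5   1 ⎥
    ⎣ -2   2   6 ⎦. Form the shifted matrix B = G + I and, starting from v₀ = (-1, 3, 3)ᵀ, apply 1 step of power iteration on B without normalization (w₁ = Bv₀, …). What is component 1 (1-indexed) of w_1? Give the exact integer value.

B = G + I has rows (7, 5, 3); (5, 6, 1); (-2, 2, 7)
w1 = Bv₀ = (7·(-1) + 5·3 + 3·3; 5·(-1) + 6·3 + 1·3; (-2)·(-1) + 2·3 + 7·3) = (17, 16, 29)
Requested component of w1: 17

17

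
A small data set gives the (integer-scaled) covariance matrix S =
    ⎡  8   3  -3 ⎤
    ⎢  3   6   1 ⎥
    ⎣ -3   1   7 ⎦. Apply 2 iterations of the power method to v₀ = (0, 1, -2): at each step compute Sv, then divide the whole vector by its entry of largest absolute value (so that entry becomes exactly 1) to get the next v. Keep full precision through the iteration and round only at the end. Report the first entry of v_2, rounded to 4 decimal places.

Sv0 = (9.00000, 4.00000, -13.00000); divide by -13.00000 → v1 = (-0.69231, -0.30769, 1.00000)
Sv1 = (-9.46154, -2.92308, 8.76923); divide by -9.46154 → v2 = (1.00000, 0.30894, -0.92683)
Requested entry of v2: 123/123 = 1.0000

1.0000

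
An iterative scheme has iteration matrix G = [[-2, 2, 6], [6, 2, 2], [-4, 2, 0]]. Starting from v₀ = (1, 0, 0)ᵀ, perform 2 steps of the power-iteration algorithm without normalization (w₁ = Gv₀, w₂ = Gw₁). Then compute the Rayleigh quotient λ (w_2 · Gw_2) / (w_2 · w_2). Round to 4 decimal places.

λ ≈ -0.8485

w1 = Gv₀ = (-2, 6, -4)
w2 = Gw1 = (-8, -8, 20)
Gw2 = (120, -24, 16)
w2·Gw2 = (-8)·120 + (-8)·(-24) + 20·16 = -448; w2·w2 = (-8)·(-8) + (-8)·(-8) + 20·20 = 528
λ ≈ -448/528 = -0.8485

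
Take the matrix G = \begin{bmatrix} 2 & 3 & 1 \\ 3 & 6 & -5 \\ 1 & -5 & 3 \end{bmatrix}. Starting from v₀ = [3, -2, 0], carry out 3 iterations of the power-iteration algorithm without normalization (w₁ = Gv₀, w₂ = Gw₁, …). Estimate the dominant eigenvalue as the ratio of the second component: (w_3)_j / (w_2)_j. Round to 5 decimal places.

λ ≈ 9.10843

w1 = Gv₀ = (2·3 + 3·(-2) + 1·0; 3·3 + 6·(-2) + (-5)·0; 1·3 + (-5)·(-2) + 3·0) = (0, -3, 13)
w2 = Gw1 = (2·0 + 3·(-3) + 1·13; 3·0 + 6·(-3) + (-5)·13; 1·0 + (-5)·(-3) + 3·13) = (4, -83, 54)
w3 = Gw2 = (-187, -756, 581)
Ratio at component: -756 / -83 = 9.10843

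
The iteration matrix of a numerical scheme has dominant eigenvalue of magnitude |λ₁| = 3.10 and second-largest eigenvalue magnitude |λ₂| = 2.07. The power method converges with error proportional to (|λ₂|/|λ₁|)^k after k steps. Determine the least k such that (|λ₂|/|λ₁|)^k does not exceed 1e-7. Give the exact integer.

40

|λ₂/λ₁| = 2.07/3.10 = 0.66774
Need k ≥ ln(1e-7) / ln(0.66774) = -16.1181 / -0.4039 ≈ 39.911
Smallest integer k satisfying the bound: 40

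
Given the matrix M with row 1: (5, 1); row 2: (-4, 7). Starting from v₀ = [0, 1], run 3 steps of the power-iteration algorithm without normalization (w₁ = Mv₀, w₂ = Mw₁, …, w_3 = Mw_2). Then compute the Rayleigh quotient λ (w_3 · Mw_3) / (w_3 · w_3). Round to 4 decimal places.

5.7104

w1 = Mv₀ = (5·0 + 1·1; (-4)·0 + 7·1) = (1, 7)
w2 = Mw1 = (5·1 + 1·7; (-4)·1 + 7·7) = (12, 45)
w3 = Mw2 = (105, 267)
Mw3 = (792, 1449)
w3·Mw3 = 105·792 + 267·1449 = 470043; w3·w3 = 105·105 + 267·267 = 82314
λ ≈ 470043/82314 = 5.7104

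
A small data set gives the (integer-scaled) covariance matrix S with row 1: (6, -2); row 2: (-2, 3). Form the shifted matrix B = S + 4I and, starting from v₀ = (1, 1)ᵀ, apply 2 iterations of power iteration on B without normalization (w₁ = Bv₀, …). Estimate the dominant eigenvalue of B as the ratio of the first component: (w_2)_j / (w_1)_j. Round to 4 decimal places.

8.7500

B = S + 4I has rows (10, -2); (-2, 7)
w1 = Bv₀ = (10·1 + (-2)·1; (-2)·1 + 7·1) = (8, 5)
w2 = Bw1 = (10·8 + (-2)·5; (-2)·8 + 7·5) = (70, 19)
Ratio: 70/8 = 8.7500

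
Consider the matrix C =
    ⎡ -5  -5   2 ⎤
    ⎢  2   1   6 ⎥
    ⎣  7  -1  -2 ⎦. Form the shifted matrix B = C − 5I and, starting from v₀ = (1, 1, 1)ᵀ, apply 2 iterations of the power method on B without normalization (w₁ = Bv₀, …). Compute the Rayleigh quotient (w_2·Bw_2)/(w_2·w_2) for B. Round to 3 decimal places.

B = C − 5I has rows (-10, -5, 2); (2, -4, 6); (7, -1, -7)
w1 = Bv₀ = ((-10)·1 + (-5)·1 + 2·1; 2·1 + (-4)·1 + 6·1; 7·1 + (-1)·1 + (-7)·1) = (-13, 4, -1)
w2 = Bw1 = ((-10)·(-13) + (-5)·4 + 2·(-1); 2·(-13) + (-4)·4 + 6·(-1); 7·(-13) + (-1)·4 + (-7)·(-1)) = (108, -48, -88)
Bw2 = (-1016, -120, 1420)
w2·Bw2 = -228928; w2·w2 = 21712; μ ≈ -228928/21712 = -10.544

-10.544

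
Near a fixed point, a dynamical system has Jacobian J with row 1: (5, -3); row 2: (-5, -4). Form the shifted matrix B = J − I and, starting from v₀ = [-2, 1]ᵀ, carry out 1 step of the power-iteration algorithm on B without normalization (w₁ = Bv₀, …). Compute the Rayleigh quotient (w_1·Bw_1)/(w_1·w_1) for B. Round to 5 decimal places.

B = J − I has rows (4, -3); (-5, -5)
w1 = Bv₀ = (4·(-2) + (-3)·1; (-5)·(-2) + (-5)·1) = (-11, 5)
Bw1 = (-59, 30)
w1·Bw1 = 799; w1·w1 = 146; μ ≈ 799/146 = 5.47260

μ ≈ 5.47260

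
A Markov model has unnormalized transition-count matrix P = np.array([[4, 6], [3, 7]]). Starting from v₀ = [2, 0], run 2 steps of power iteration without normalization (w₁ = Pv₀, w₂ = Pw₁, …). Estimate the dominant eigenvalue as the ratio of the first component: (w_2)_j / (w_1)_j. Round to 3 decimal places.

w1 = Pv₀ = (8, 6)
w2 = Pw1 = (68, 66)
Ratio at component: 68 / 8 = 8.500

8.500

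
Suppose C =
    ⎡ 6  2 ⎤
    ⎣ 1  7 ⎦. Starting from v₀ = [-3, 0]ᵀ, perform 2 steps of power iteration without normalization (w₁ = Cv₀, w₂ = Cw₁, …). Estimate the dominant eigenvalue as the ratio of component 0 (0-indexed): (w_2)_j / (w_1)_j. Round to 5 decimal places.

w1 = Cv₀ = (6·(-3) + 2·0; 1·(-3) + 7·0) = (-18, -3)
w2 = Cw1 = (6·(-18) + 2·(-3); 1·(-18) + 7·(-3)) = (-114, -39)
Ratio at component: -114 / -18 = 6.33333

λ ≈ 6.33333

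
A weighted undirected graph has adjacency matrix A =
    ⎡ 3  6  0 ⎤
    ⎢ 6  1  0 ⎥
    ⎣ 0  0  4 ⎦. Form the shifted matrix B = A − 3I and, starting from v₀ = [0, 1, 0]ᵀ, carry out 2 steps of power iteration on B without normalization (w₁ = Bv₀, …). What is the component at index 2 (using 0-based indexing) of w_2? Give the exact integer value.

B = A − 3I has rows (0, 6, 0); (6, -2, 0); (0, 0, 1)
w1 = Bv₀ = (0·0 + 6·1 + 0·0; 6·0 + (-2)·1 + 0·0; 0·0 + 0·1 + 1·0) = (6, -2, 0)
w2 = Bw1 = (0·6 + 6·(-2) + 0·0; 6·6 + (-2)·(-2) + 0·0; 0·6 + 0·(-2) + 1·0) = (-12, 40, 0)
Requested component of w2: 0

0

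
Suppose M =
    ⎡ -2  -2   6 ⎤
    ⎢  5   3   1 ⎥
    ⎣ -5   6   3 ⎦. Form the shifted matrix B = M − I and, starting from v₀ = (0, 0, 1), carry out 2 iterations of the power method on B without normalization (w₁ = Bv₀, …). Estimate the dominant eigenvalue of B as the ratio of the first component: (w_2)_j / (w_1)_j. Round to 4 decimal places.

B = M − I has rows (-3, -2, 6); (5, 2, 1); (-5, 6, 2)
w1 = Bv₀ = ((-3)·0 + (-2)·0 + 6·1; 5·0 + 2·0 + 1·1; (-5)·0 + 6·0 + 2·1) = (6, 1, 2)
w2 = Bw1 = ((-3)·6 + (-2)·1 + 6·2; 5·6 + 2·1 + 1·2; (-5)·6 + 6·1 + 2·2) = (-8, 34, -20)
Ratio: -8/6 = -1.3333

-1.3333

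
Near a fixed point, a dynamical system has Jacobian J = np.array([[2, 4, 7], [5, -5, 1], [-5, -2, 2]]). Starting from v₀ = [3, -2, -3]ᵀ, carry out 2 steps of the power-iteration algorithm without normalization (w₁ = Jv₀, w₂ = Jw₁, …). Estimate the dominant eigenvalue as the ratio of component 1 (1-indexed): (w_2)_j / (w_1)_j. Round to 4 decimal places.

w1 = Jv₀ = (-23, 22, -17)
w2 = Jw1 = (-77, -242, 37)
Ratio at component: -77 / -23 = 3.3478

λ ≈ 3.3478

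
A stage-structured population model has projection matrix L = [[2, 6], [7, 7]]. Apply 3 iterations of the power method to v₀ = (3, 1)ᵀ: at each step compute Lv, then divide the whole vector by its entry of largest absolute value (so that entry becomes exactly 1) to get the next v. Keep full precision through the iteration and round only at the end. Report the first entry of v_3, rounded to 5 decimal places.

Lv0 = (12.000000, 28.000000); divide by 28.000000 → v1 = (0.428571, 1.000000)
Lv1 = (6.857143, 10.000000); divide by 10.000000 → v2 = (0.685714, 1.000000)
Lv2 = (7.371429, 11.800000); divide by 11.800000 → v3 = (0.624697, 1.000000)
Requested entry of v3: 2064/3304 = 0.62470

0.62470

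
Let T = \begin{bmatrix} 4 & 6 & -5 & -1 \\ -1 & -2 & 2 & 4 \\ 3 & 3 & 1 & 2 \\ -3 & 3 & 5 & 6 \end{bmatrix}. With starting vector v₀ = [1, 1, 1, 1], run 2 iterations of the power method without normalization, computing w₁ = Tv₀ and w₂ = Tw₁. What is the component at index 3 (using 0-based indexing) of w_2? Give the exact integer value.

w1 = Tv₀ = (4, 3, 9, 11)
w2 = Tw1 = (-22, 52, 52, 108)
The requested component of w2 is 108.

108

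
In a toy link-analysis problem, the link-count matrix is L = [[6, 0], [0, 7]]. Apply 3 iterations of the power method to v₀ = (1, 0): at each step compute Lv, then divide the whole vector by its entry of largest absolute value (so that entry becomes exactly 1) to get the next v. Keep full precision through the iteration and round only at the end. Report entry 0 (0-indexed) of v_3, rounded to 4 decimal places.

1.0000

Lv0 = (6.00000, 0.00000); divide by 6.00000 → v1 = (1.00000, 0.00000)
Lv1 = (6.00000, 0.00000); divide by 6.00000 → v2 = (1.00000, 0.00000)
Lv2 = (6.00000, 0.00000); divide by 6.00000 → v3 = (1.00000, 0.00000)
Requested entry of v3: 216/216 = 1.0000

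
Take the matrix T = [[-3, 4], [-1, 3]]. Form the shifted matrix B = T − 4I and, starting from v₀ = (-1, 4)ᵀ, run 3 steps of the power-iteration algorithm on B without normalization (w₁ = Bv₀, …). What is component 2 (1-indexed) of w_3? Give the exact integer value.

B = T − 4I has rows (-7, 4); (-1, -1)
w1 = Bv₀ = (23, -3)
w2 = Bw1 = (-173, -20)
w3 = Bw2 = (1131, 193)
Requested component of w3: 193

193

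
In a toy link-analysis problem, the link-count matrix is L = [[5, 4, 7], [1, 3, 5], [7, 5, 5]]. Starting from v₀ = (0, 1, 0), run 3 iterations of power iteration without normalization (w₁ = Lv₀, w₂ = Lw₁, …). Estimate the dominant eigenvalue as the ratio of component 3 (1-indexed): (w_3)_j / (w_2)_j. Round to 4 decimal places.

w1 = Lv₀ = (5·0 + 4·1 + 7·0; 1·0 + 3·1 + 5·0; 7·0 + 5·1 + 5·0) = (4, 3, 5)
w2 = Lw1 = (5·4 + 4·3 + 7·5; 1·4 + 3·3 + 5·5; 7·4 + 5·3 + 5·5) = (67, 38, 68)
w3 = Lw2 = (963, 521, 999)
Ratio at component: 999 / 68 = 14.6912

λ ≈ 14.6912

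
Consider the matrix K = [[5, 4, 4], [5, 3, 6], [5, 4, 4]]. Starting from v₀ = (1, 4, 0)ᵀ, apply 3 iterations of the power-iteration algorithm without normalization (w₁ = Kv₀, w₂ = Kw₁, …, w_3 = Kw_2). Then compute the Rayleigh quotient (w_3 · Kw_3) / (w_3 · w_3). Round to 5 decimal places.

λ ≈ 13.28258

w1 = Kv₀ = (5·1 + 4·4 + 4·0; 5·1 + 3·4 + 6·0; 5·1 + 4·4 + 4·0) = (21, 17, 21)
w2 = Kw1 = (5·21 + 4·17 + 4·21; 5·21 + 3·17 + 6·21; 5·21 + 4·17 + 4·21) = (257, 282, 257)
w3 = Kw2 = (3441, 3673, 3441)
Kw3 = (45661, 48870, 45661)
w3·Kw3 = 3441·45661 + 3673·48870 + 3441·45661 = 493738512; w3·w3 = 3441·3441 + 3673·3673 + 3441·3441 = 37171891
λ ≈ 493738512/37171891 = 13.28258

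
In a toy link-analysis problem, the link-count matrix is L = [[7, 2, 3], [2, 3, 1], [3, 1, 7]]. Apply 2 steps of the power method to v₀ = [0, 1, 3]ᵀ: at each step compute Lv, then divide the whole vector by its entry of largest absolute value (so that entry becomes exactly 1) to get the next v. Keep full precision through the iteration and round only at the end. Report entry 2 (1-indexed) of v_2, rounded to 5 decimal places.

0.32124

Lv0 = (11.000000, 6.000000, 22.000000); divide by 22.000000 → v1 = (0.500000, 0.272727, 1.000000)
Lv1 = (7.045455, 2.818182, 8.772727); divide by 8.772727 → v2 = (0.803109, 0.321244, 1.000000)
Requested entry of v2: 62/193 = 0.32124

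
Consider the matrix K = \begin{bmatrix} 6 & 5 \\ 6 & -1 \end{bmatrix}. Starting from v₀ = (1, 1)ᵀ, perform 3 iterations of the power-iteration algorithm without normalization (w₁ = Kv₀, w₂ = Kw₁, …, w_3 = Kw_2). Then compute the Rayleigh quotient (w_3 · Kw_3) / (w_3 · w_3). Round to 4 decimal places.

w1 = Kv₀ = (6·1 + 5·1; 6·1 + (-1)·1) = (11, 5)
w2 = Kw1 = (6·11 + 5·5; 6·11 + (-1)·5) = (91, 61)
w3 = Kw2 = (851, 485)
Kw3 = (7531, 4621)
w3·Kw3 = 851·7531 + 485·4621 = 8650066; w3·w3 = 851·851 + 485·485 = 959426
λ ≈ 8650066/959426 = 9.0159

λ ≈ 9.0159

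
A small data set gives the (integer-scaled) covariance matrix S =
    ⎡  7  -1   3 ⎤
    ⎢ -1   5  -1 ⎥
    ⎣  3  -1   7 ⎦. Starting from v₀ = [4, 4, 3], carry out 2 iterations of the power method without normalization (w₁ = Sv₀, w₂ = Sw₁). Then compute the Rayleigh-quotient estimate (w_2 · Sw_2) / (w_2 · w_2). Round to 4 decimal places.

9.9752

w1 = Sv₀ = (7·4 + (-1)·4 + 3·3; (-1)·4 + 5·4 + (-1)·3; 3·4 + (-1)·4 + 7·3) = (33, 13, 29)
w2 = Sw1 = (7·33 + (-1)·13 + 3·29; (-1)·33 + 5·13 + (-1)·29; 3·33 + (-1)·13 + 7·29) = (305, 3, 289)
Sw2 = (2999, -579, 2935)
w2·Sw2 = 305·2999 + 3·(-579) + 289·2935 = 1761173; w2·w2 = 305·305 + 3·3 + 289·289 = 176555
λ ≈ 1761173/176555 = 9.9752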